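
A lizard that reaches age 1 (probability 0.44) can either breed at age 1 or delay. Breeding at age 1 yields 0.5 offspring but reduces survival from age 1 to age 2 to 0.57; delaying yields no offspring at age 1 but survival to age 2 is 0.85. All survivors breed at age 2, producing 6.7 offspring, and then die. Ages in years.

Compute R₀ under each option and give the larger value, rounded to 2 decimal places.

breed at age 1: R₀ = 0.44 × (0.5 + 0.57 × 6.7) = 0.44 × 4.3190 = 1.9004
delay to age 2: R₀ = 0.44 × (0.85 × 6.7) = 0.44 × 5.6950 = 2.5058
Higher: delay to age 2 (2.5058).

2.51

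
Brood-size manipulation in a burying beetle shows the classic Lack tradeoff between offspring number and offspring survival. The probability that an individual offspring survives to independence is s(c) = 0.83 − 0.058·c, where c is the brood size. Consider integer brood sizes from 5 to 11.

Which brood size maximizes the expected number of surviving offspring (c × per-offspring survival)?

Expected surviving offspring = c × s(c):
  c=5: 5 × 0.540 = 2.700
  c=6: 6 × 0.482 = 2.892
  c=7: 7 × 0.424 = 2.968
  c=8: 8 × 0.366 = 2.928
  c=9: 9 × 0.308 = 2.772
  c=10: 10 × 0.250 = 2.500
  c=11: 11 × 0.192 = 2.112
Maximum at c = 7 (2.968 surviving offspring).

7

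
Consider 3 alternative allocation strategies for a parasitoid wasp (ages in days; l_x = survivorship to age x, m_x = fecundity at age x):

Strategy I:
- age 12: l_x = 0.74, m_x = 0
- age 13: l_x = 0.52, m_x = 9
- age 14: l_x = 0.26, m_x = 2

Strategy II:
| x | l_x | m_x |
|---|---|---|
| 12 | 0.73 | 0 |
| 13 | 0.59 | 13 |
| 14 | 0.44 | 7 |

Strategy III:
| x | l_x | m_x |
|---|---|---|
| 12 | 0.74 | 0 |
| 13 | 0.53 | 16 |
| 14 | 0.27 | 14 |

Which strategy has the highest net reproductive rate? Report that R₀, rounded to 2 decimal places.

Strategy I: R₀ = 0.74×0 + 0.52×9 + 0.26×2 = 5.2000
Strategy II: R₀ = 0.73×0 + 0.59×13 + 0.44×7 = 10.7500
Strategy III: R₀ = 0.74×0 + 0.53×16 + 0.27×14 = 12.2600
Highest R₀: strategy III with 12.2600.

12.26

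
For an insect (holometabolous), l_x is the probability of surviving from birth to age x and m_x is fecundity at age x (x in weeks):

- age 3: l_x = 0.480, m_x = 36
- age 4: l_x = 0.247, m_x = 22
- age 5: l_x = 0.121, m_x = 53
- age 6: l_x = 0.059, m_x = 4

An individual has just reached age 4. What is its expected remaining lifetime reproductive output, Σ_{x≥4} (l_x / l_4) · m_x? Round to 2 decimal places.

48.92

l_4 = 0.247. Conditional survival from age 4 to x is l_x / l_4.
  x=4: (0.247/0.247) × 22 = 22.0000
  x=5: (0.121/0.247) × 53 = 25.9636
  x=6: (0.059/0.247) × 4 = 0.9555
Sum = 22.0000 + 25.9636 + 0.9555 = 48.9190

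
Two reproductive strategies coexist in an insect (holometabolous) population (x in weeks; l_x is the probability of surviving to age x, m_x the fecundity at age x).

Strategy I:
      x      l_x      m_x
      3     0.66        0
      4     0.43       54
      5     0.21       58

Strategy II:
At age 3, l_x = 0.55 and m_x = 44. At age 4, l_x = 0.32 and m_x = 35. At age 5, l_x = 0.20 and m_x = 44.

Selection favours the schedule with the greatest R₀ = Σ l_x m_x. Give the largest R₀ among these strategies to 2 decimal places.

44.20

Strategy I: R₀ = 0.66×0 + 0.43×54 + 0.21×58 = 35.4000
Strategy II: R₀ = 0.55×44 + 0.32×35 + 0.20×44 = 44.2000
Highest R₀: strategy II with 44.2000.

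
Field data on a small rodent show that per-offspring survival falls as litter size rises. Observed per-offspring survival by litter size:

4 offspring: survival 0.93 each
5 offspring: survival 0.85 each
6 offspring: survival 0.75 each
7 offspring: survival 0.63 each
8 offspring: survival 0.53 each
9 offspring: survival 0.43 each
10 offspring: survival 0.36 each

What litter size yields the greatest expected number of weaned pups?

Expected weaned pups = c × s(c):
  c=4: 4 × 0.93 = 3.720
  c=5: 5 × 0.85 = 4.250
  c=6: 6 × 0.75 = 4.500
  c=7: 7 × 0.63 = 4.410
  c=8: 8 × 0.53 = 4.240
  c=9: 9 × 0.43 = 3.870
  c=10: 10 × 0.36 = 3.600
Maximum at c = 6 (4.500 weaned pups).

6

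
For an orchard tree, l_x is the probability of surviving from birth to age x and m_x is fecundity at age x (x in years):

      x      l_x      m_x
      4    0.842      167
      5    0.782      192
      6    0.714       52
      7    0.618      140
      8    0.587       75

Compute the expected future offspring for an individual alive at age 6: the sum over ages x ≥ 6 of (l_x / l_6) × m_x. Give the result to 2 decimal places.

l_6 = 0.714. Conditional survival from age 6 to x is l_x / l_6.
  x=6: (0.714/0.714) × 52 = 52.0000
  x=7: (0.618/0.714) × 140 = 121.1765
  x=8: (0.587/0.714) × 75 = 61.6597
Sum = 52.0000 + 121.1765 + 61.6597 = 234.8361

234.84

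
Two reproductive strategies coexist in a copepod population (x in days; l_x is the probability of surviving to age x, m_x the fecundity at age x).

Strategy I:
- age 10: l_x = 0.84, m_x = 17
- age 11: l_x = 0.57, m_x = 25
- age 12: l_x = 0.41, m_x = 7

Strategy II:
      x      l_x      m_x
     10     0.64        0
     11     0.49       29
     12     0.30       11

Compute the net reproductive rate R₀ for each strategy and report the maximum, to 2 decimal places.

Strategy I: R₀ = 0.84×17 + 0.57×25 + 0.41×7 = 31.4000
Strategy II: R₀ = 0.64×0 + 0.49×29 + 0.30×11 = 17.5100
Highest R₀: strategy I with 31.4000.

31.40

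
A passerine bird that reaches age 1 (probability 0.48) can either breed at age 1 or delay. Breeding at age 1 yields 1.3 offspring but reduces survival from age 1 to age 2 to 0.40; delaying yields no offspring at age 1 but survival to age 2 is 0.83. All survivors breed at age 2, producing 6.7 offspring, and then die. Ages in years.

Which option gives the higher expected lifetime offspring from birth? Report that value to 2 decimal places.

2.67

breed at age 1: R₀ = 0.48 × (1.3 + 0.40 × 6.7) = 0.48 × 3.9800 = 1.9104
delay to age 2: R₀ = 0.48 × (0.83 × 6.7) = 0.48 × 5.5610 = 2.6693
Higher: delay to age 2 (2.6693).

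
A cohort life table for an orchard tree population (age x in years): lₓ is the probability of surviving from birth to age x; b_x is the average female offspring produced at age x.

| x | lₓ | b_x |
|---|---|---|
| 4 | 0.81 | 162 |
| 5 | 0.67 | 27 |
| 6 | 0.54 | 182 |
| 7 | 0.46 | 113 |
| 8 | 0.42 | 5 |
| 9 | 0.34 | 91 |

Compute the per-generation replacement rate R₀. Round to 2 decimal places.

332.61

R₀ = Σ lₓ b_x:
  age 4: 0.81 × 162 = 131.2200
  age 5: 0.67 × 27 = 18.0900
  age 6: 0.54 × 182 = 98.2800
  age 7: 0.46 × 113 = 51.9800
  age 8: 0.42 × 5 = 2.1000
  age 9: 0.34 × 91 = 30.9400
R₀ = 131.2200 + 18.0900 + 98.2800 + 51.9800 + 2.1000 + 30.9400 = 332.6100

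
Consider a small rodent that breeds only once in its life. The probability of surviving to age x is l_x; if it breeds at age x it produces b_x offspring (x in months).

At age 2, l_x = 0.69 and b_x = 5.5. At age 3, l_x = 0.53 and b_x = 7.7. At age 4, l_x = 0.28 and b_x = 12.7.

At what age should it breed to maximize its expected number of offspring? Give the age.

Expected offspring if breeding at age x = l_x × b_x:
  age 2: 0.69 × 5.5 = 3.795
  age 3: 0.53 × 7.7 = 4.081
  age 4: 0.28 × 12.7 = 3.556
Maximum at age 3 (4.081).

3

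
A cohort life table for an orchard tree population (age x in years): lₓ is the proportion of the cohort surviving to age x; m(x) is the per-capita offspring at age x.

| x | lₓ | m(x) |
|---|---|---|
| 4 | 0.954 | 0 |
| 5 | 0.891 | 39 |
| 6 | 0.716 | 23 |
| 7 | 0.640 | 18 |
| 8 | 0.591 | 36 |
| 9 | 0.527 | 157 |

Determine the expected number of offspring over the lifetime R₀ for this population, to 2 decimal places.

166.75

R₀ = Σ lₓ m(x):
  age 4: 0.954 × 0 = 0.0000
  age 5: 0.891 × 39 = 34.7490
  age 6: 0.716 × 23 = 16.4680
  age 7: 0.640 × 18 = 11.5200
  age 8: 0.591 × 36 = 21.2760
  age 9: 0.527 × 157 = 82.7390
R₀ = 0.0000 + 34.7490 + 16.4680 + 11.5200 + 21.2760 + 82.7390 = 166.7520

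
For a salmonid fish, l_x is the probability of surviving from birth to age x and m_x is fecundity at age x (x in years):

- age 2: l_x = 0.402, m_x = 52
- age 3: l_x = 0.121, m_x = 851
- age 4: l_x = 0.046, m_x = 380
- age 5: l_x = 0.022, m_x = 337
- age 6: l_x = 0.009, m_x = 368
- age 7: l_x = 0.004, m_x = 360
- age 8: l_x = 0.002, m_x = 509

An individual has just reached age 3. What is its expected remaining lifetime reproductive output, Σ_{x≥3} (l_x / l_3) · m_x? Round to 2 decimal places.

l_3 = 0.121. Conditional survival from age 3 to x is l_x / l_3.
  x=3: (0.121/0.121) × 851 = 851.0000
  x=4: (0.046/0.121) × 380 = 144.4628
  x=5: (0.022/0.121) × 337 = 61.2727
  x=6: (0.009/0.121) × 368 = 27.3719
  x=7: (0.004/0.121) × 360 = 11.9008
  x=8: (0.002/0.121) × 509 = 8.4132
Sum = 851.0000 + 144.4628 + 61.2727 + 27.3719 + 11.9008 + 8.4132 = 1104.4215

1104.42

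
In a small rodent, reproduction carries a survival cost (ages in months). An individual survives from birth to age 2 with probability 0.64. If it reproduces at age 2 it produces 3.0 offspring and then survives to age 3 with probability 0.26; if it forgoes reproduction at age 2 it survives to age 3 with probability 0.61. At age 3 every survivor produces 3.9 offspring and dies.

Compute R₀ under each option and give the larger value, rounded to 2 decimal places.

2.57

breed at age 2: R₀ = 0.64 × (3.0 + 0.26 × 3.9) = 0.64 × 4.0140 = 2.5690
delay to age 3: R₀ = 0.64 × (0.61 × 3.9) = 0.64 × 2.3790 = 1.5226
Higher: breed at age 2 (2.5690).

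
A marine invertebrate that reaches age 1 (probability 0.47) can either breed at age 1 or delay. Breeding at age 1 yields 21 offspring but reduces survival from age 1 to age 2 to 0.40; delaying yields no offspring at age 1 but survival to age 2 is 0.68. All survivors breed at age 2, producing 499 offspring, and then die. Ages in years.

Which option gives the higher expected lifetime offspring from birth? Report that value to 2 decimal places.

breed at age 1: R₀ = 0.47 × (21 + 0.40 × 499) = 0.47 × 220.6000 = 103.6820
delay to age 2: R₀ = 0.47 × (0.68 × 499) = 0.47 × 339.3200 = 159.4804
Higher: delay to age 2 (159.4804).

159.48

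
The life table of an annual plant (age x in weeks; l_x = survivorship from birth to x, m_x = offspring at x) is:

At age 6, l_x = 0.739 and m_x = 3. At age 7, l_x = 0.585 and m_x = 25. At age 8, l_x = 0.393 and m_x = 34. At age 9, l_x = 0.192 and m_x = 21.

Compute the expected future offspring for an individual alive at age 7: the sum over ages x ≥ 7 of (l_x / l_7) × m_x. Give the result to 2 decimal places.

l_7 = 0.585. Conditional survival from age 7 to x is l_x / l_7.
  x=7: (0.585/0.585) × 25 = 25.0000
  x=8: (0.393/0.585) × 34 = 22.8410
  x=9: (0.192/0.585) × 21 = 6.8923
Sum = 25.0000 + 22.8410 + 6.8923 = 54.7333

54.73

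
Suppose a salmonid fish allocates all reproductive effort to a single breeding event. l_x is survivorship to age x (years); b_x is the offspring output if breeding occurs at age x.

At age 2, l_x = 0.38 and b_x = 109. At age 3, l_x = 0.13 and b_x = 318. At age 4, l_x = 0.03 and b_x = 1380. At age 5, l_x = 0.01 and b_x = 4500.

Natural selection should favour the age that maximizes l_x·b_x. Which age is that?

Expected offspring if breeding at age x = l_x × b_x:
  age 2: 0.38 × 109 = 41.420
  age 3: 0.13 × 318 = 41.340
  age 4: 0.03 × 1380 = 41.400
  age 5: 0.01 × 4500 = 45.000
Maximum at age 5 (45.000).

5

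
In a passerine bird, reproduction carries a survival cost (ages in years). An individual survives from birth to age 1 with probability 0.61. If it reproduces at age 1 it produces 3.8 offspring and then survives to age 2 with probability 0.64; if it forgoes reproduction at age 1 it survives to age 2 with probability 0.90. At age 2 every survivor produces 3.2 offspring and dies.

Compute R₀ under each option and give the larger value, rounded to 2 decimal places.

breed at age 1: R₀ = 0.61 × (3.8 + 0.64 × 3.2) = 0.61 × 5.8480 = 3.5673
delay to age 2: R₀ = 0.61 × (0.90 × 3.2) = 0.61 × 2.8800 = 1.7568
Higher: breed at age 1 (3.5673).

3.57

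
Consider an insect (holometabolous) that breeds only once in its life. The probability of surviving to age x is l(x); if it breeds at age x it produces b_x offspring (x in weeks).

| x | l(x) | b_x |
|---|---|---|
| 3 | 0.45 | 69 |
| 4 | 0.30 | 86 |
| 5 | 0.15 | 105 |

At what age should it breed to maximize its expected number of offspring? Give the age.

Expected offspring if breeding at age x = l(x) × b_x:
  age 3: 0.45 × 69 = 31.050
  age 4: 0.30 × 86 = 25.800
  age 5: 0.15 × 105 = 15.750
Maximum at age 3 (31.050).

3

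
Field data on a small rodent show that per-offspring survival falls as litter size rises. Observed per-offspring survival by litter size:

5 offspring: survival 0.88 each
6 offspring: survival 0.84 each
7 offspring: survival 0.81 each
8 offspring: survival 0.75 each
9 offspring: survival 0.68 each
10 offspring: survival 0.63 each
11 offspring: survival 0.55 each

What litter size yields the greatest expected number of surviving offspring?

10

Expected surviving offspring = c × s(c):
  c=5: 5 × 0.88 = 4.400
  c=6: 6 × 0.84 = 5.040
  c=7: 7 × 0.81 = 5.670
  c=8: 8 × 0.75 = 6.000
  c=9: 9 × 0.68 = 6.120
  c=10: 10 × 0.63 = 6.300
  c=11: 11 × 0.55 = 6.050
Maximum at c = 10 (6.300 surviving offspring).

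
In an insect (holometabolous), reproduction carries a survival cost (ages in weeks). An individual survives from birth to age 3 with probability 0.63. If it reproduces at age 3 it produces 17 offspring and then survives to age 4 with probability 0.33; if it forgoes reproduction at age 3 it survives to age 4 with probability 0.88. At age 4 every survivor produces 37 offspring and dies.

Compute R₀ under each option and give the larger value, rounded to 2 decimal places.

20.51

breed at age 3: R₀ = 0.63 × (17 + 0.33 × 37) = 0.63 × 29.2100 = 18.4023
delay to age 4: R₀ = 0.63 × (0.88 × 37) = 0.63 × 32.5600 = 20.5128
Higher: delay to age 4 (20.5128).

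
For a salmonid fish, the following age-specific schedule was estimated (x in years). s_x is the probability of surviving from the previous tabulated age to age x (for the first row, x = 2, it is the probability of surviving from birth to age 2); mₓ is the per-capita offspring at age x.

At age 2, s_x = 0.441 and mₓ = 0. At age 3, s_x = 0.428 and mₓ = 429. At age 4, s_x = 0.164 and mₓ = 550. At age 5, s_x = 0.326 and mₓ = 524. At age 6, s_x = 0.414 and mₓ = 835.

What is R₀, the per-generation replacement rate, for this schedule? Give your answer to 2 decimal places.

Survivorship from birth: l_x = s_2·s_3·…·s_x.
  l_2 = 0.44100
  l_3 = 0.18875
  l_4 = 0.03095
  l_5 = 0.01009
  l_6 = 0.00418
R₀ = Σ l_x mₓ:
  age 2: 0.44100 × 0 = 0.0000
  age 3: 0.18875 × 429 = 80.9737
  age 4: 0.03095 × 550 = 17.0225
  age 5: 0.01009 × 524 = 5.2872
  age 6: 0.00418 × 835 = 3.4903
R₀ = 0.0000 + 80.9737 + 17.0225 + 5.2872 + 3.4903 = 106.7737

106.77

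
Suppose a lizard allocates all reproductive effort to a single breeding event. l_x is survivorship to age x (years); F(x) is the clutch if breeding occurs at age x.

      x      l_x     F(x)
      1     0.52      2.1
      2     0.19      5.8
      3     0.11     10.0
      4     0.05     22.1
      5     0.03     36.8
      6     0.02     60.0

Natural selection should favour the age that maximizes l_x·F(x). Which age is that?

Expected offspring if breeding at age x = l_x × F(x):
  age 1: 0.52 × 2.1 = 1.092
  age 2: 0.19 × 5.8 = 1.102
  age 3: 0.11 × 10.0 = 1.100
  age 4: 0.05 × 22.1 = 1.105
  age 5: 0.03 × 36.8 = 1.104
  age 6: 0.02 × 60.0 = 1.200
Maximum at age 6 (1.200).

6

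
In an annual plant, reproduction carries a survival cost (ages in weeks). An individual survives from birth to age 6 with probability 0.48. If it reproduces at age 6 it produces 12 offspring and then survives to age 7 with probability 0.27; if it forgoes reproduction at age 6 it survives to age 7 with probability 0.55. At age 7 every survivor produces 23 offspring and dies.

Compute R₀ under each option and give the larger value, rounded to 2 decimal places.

breed at age 6: R₀ = 0.48 × (12 + 0.27 × 23) = 0.48 × 18.2100 = 8.7408
delay to age 7: R₀ = 0.48 × (0.55 × 23) = 0.48 × 12.6500 = 6.0720
Higher: breed at age 6 (8.7408).

8.74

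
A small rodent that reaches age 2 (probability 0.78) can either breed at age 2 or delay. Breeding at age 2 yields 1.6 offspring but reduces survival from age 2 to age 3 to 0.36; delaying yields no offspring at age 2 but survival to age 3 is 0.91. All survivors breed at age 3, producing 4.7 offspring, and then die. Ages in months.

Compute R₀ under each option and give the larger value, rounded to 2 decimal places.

3.34

breed at age 2: R₀ = 0.78 × (1.6 + 0.36 × 4.7) = 0.78 × 3.2920 = 2.5678
delay to age 3: R₀ = 0.78 × (0.91 × 4.7) = 0.78 × 4.2770 = 3.3361
Higher: delay to age 3 (3.3361).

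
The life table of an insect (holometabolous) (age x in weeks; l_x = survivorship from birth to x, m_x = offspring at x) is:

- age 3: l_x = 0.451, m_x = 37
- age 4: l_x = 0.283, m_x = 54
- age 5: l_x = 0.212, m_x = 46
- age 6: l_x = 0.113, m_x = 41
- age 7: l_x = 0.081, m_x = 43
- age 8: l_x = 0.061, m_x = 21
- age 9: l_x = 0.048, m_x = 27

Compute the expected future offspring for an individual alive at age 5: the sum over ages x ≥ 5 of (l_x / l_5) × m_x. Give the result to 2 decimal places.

96.44

l_5 = 0.212. Conditional survival from age 5 to x is l_x / l_5.
  x=5: (0.212/0.212) × 46 = 46.0000
  x=6: (0.113/0.212) × 41 = 21.8538
  x=7: (0.081/0.212) × 43 = 16.4292
  x=8: (0.061/0.212) × 21 = 6.0425
  x=9: (0.048/0.212) × 27 = 6.1132
Sum = 46.0000 + 21.8538 + 16.4292 + 6.0425 + 6.1132 = 96.4387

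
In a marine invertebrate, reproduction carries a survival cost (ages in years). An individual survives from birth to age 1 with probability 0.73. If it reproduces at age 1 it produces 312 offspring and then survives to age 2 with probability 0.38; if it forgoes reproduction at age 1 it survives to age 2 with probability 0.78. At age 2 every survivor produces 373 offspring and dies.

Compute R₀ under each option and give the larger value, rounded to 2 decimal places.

331.23

breed at age 1: R₀ = 0.73 × (312 + 0.38 × 373) = 0.73 × 453.7400 = 331.2302
delay to age 2: R₀ = 0.73 × (0.78 × 373) = 0.73 × 290.9400 = 212.3862
Higher: breed at age 1 (331.2302).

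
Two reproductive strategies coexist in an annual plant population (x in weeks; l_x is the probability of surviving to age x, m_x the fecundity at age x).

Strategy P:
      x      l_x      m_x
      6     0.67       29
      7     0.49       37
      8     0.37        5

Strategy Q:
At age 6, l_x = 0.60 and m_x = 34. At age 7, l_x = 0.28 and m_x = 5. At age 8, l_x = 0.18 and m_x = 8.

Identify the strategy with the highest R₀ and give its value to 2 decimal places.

Strategy P: R₀ = 0.67×29 + 0.49×37 + 0.37×5 = 39.4100
Strategy Q: R₀ = 0.60×34 + 0.28×5 + 0.18×8 = 23.2400
Highest R₀: strategy P with 39.4100.

39.41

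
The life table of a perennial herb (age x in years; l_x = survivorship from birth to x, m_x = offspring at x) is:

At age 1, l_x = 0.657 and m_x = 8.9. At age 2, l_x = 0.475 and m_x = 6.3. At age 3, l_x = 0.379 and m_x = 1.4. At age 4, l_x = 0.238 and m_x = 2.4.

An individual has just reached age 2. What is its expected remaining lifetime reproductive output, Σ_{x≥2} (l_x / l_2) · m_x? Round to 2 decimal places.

l_2 = 0.475. Conditional survival from age 2 to x is l_x / l_2.
  x=2: (0.475/0.475) × 6.3 = 6.3000
  x=3: (0.379/0.475) × 1.4 = 1.1171
  x=4: (0.238/0.475) × 2.4 = 1.2025
Sum = 6.3000 + 1.1171 + 1.2025 = 8.6196

8.62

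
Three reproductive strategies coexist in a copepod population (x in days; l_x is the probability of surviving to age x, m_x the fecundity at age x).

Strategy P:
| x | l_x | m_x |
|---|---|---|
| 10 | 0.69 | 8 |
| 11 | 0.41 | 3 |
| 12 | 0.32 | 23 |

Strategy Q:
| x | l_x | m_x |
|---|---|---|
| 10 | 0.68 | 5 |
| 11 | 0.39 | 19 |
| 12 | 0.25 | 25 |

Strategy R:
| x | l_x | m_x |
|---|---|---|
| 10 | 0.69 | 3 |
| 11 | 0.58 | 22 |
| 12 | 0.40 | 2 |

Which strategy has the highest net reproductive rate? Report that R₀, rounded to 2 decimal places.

17.06

Strategy P: R₀ = 0.69×8 + 0.41×3 + 0.32×23 = 14.1100
Strategy Q: R₀ = 0.68×5 + 0.39×19 + 0.25×25 = 17.0600
Strategy R: R₀ = 0.69×3 + 0.58×22 + 0.40×2 = 15.6300
Highest R₀: strategy Q with 17.0600.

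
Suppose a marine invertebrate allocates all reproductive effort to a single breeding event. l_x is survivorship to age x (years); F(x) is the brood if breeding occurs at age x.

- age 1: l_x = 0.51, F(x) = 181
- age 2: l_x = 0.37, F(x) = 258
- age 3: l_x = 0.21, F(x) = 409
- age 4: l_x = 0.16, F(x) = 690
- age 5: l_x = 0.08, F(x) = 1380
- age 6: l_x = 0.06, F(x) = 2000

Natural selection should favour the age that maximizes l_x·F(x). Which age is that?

Expected offspring if breeding at age x = l_x × F(x):
  age 1: 0.51 × 181 = 92.310
  age 2: 0.37 × 258 = 95.460
  age 3: 0.21 × 409 = 85.890
  age 4: 0.16 × 690 = 110.400
  age 5: 0.08 × 1380 = 110.400
  age 6: 0.06 × 2000 = 120.000
Maximum at age 6 (120.000).

6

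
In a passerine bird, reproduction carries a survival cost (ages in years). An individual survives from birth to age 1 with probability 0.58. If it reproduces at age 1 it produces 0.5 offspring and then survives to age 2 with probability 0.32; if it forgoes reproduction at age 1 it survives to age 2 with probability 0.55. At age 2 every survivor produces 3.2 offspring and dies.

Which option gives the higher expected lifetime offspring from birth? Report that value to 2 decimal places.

breed at age 1: R₀ = 0.58 × (0.5 + 0.32 × 3.2) = 0.58 × 1.5240 = 0.8839
delay to age 2: R₀ = 0.58 × (0.55 × 3.2) = 0.58 × 1.7600 = 1.0208
Higher: delay to age 2 (1.0208).

1.02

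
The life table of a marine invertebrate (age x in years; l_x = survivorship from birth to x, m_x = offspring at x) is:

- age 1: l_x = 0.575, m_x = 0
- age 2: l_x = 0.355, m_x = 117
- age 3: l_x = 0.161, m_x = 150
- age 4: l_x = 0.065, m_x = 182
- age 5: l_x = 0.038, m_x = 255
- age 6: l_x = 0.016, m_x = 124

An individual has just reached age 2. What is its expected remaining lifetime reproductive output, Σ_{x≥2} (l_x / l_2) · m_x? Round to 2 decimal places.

251.24

l_2 = 0.355. Conditional survival from age 2 to x is l_x / l_2.
  x=2: (0.355/0.355) × 117 = 117.0000
  x=3: (0.161/0.355) × 150 = 68.0282
  x=4: (0.065/0.355) × 182 = 33.3239
  x=5: (0.038/0.355) × 255 = 27.2958
  x=6: (0.016/0.355) × 124 = 5.5887
Sum = 117.0000 + 68.0282 + 33.3239 + 27.2958 + 5.5887 = 251.2366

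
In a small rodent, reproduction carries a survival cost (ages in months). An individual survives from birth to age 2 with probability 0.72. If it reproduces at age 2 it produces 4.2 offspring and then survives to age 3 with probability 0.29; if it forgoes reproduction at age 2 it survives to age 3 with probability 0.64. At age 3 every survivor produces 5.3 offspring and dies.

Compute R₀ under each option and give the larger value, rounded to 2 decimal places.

breed at age 2: R₀ = 0.72 × (4.2 + 0.29 × 5.3) = 0.72 × 5.7370 = 4.1306
delay to age 3: R₀ = 0.72 × (0.64 × 5.3) = 0.72 × 3.3920 = 2.4422
Higher: breed at age 2 (4.1306).

4.13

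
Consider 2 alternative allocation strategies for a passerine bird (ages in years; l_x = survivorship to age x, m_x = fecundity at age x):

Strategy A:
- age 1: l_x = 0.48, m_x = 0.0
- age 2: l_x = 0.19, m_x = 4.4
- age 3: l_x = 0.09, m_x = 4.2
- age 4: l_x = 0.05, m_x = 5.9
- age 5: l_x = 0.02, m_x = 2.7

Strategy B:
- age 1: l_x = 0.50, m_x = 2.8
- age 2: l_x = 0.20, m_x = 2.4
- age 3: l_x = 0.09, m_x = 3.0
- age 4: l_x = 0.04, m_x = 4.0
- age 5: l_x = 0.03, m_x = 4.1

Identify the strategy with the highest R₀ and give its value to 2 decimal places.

Strategy A: R₀ = 0.48×0.0 + 0.19×4.4 + 0.09×4.2 + 0.05×5.9 + 0.02×2.7 = 1.5630
Strategy B: R₀ = 0.50×2.8 + 0.20×2.4 + 0.09×3.0 + 0.04×4.0 + 0.03×4.1 = 2.4330
Highest R₀: strategy B with 2.4330.

2.43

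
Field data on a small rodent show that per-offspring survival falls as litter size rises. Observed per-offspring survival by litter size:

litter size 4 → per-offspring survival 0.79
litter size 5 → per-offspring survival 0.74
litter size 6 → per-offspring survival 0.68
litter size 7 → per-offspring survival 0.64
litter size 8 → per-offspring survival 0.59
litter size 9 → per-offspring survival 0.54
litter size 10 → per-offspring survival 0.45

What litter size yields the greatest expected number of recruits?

Expected recruits = c × s(c):
  c=4: 4 × 0.79 = 3.160
  c=5: 5 × 0.74 = 3.700
  c=6: 6 × 0.68 = 4.080
  c=7: 7 × 0.64 = 4.480
  c=8: 8 × 0.59 = 4.720
  c=9: 9 × 0.54 = 4.860
  c=10: 10 × 0.45 = 4.500
Maximum at c = 9 (4.860 recruits).

9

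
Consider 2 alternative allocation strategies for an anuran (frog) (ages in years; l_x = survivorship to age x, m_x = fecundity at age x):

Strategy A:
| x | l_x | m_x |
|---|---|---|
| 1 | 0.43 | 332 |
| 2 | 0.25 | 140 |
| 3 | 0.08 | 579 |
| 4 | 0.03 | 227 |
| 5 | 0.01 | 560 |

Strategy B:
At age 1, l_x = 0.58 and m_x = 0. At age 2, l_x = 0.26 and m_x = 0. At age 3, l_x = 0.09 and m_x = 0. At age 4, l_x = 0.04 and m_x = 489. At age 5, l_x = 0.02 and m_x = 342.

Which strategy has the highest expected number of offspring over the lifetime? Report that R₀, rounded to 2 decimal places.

236.49

Strategy A: R₀ = 0.43×332 + 0.25×140 + 0.08×579 + 0.03×227 + 0.01×560 = 236.4900
Strategy B: R₀ = 0.58×0 + 0.26×0 + 0.09×0 + 0.04×489 + 0.02×342 = 26.4000
Highest R₀: strategy A with 236.4900.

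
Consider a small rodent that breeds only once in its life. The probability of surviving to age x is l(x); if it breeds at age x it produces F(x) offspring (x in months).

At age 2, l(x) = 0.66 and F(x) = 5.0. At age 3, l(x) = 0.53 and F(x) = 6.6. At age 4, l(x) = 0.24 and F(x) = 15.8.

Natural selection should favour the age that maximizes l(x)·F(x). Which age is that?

Expected offspring if breeding at age x = l(x) × F(x):
  age 2: 0.66 × 5.0 = 3.300
  age 3: 0.53 × 6.6 = 3.498
  age 4: 0.24 × 15.8 = 3.792
Maximum at age 4 (3.792).

4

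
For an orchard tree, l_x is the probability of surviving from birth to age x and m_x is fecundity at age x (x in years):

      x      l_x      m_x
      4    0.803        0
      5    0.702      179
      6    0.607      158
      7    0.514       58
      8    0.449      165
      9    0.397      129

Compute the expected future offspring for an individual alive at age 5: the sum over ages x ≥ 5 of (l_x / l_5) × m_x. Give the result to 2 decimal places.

536.57

l_5 = 0.702. Conditional survival from age 5 to x is l_x / l_5.
  x=5: (0.702/0.702) × 179 = 179.0000
  x=6: (0.607/0.702) × 158 = 136.6182
  x=7: (0.514/0.702) × 58 = 42.4672
  x=8: (0.449/0.702) × 165 = 105.5342
  x=9: (0.397/0.702) × 129 = 72.9530
Sum = 179.0000 + 136.6182 + 42.4672 + 105.5342 + 72.9530 = 536.5726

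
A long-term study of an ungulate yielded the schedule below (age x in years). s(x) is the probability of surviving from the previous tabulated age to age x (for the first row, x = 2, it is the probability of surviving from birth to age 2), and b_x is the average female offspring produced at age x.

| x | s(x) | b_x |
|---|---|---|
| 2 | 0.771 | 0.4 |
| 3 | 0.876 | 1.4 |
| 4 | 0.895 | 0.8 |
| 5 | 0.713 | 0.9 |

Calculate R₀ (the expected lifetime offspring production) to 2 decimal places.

2.13

Survivorship from birth: l_x = s_2·s_3·…·s_x.
  l_2 = 0.77100
  l_3 = 0.67540
  l_4 = 0.60448
  l_5 = 0.43099
R₀ = Σ l_x b_x:
  age 2: 0.77100 × 0.4 = 0.3084
  age 3: 0.67540 × 1.4 = 0.9456
  age 4: 0.60448 × 0.8 = 0.4836
  age 5: 0.43099 × 0.9 = 0.3879
R₀ = 0.3084 + 0.9456 + 0.4836 + 0.3879 = 2.1254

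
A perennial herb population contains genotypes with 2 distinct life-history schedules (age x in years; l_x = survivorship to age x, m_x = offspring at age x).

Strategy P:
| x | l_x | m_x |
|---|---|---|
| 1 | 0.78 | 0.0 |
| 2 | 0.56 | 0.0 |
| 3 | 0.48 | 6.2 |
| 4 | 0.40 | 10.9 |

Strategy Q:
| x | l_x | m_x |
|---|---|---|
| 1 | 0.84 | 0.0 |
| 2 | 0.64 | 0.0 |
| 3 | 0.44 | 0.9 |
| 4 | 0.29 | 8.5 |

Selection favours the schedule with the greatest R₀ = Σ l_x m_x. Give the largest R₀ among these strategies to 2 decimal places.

Strategy P: R₀ = 0.78×0.0 + 0.56×0.0 + 0.48×6.2 + 0.40×10.9 = 7.3360
Strategy Q: R₀ = 0.84×0.0 + 0.64×0.0 + 0.44×0.9 + 0.29×8.5 = 2.8610
Highest R₀: strategy P with 7.3360.

7.34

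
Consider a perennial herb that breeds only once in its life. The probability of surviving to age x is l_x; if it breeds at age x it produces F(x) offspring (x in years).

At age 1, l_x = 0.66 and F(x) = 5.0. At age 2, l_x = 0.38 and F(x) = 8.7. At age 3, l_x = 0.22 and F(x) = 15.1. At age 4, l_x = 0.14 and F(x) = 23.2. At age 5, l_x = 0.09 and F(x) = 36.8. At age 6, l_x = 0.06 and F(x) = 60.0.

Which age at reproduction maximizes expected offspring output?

Expected offspring if breeding at age x = l_x × F(x):
  age 1: 0.66 × 5.0 = 3.300
  age 2: 0.38 × 8.7 = 3.306
  age 3: 0.22 × 15.1 = 3.322
  age 4: 0.14 × 23.2 = 3.248
  age 5: 0.09 × 36.8 = 3.312
  age 6: 0.06 × 60.0 = 3.600
Maximum at age 6 (3.600).

6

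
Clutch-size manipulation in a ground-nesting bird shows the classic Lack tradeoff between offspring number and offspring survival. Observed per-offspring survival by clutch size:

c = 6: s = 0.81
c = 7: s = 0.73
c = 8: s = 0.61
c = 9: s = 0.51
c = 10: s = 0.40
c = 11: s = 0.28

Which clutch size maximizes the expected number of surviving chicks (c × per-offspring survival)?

Expected surviving chicks = c × s(c):
  c=6: 6 × 0.81 = 4.860
  c=7: 7 × 0.73 = 5.110
  c=8: 8 × 0.61 = 4.880
  c=9: 9 × 0.51 = 4.590
  c=10: 10 × 0.40 = 4.000
  c=11: 11 × 0.28 = 3.080
Maximum at c = 7 (5.110 surviving chicks).

7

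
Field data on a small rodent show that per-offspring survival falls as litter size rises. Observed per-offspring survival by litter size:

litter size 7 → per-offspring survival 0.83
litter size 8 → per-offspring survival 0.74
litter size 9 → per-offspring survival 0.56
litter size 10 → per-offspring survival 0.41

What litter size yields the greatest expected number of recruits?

Expected recruits = c × s(c):
  c=7: 7 × 0.83 = 5.810
  c=8: 8 × 0.74 = 5.920
  c=9: 9 × 0.56 = 5.040
  c=10: 10 × 0.41 = 4.100
Maximum at c = 8 (5.920 recruits).

8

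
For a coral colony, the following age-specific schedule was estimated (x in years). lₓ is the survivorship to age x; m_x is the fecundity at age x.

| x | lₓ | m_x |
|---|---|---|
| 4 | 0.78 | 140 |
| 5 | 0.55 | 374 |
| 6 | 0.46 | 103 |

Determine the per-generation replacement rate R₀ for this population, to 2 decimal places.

R₀ = Σ lₓ m_x:
  age 4: 0.78 × 140 = 109.2000
  age 5: 0.55 × 374 = 205.7000
  age 6: 0.46 × 103 = 47.3800
R₀ = 109.2000 + 205.7000 + 47.3800 = 362.2800

362.28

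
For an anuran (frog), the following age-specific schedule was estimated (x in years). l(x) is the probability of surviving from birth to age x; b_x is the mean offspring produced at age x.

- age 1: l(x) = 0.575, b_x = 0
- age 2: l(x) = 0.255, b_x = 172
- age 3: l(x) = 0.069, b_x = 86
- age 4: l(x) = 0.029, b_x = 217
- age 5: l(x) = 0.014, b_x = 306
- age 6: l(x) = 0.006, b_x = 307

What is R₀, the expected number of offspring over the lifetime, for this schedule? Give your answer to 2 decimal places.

62.21

R₀ = Σ l(x) b_x:
  age 1: 0.575 × 0 = 0.0000
  age 2: 0.255 × 172 = 43.8600
  age 3: 0.069 × 86 = 5.9340
  age 4: 0.029 × 217 = 6.2930
  age 5: 0.014 × 306 = 4.2840
  age 6: 0.006 × 307 = 1.8420
R₀ = 0.0000 + 43.8600 + 5.9340 + 6.2930 + 4.2840 + 1.8420 = 62.2130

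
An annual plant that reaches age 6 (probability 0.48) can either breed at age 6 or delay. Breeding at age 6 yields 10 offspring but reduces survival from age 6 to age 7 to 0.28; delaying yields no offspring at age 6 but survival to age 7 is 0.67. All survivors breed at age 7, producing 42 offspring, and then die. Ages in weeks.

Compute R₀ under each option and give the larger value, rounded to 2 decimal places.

13.51

breed at age 6: R₀ = 0.48 × (10 + 0.28 × 42) = 0.48 × 21.7600 = 10.4448
delay to age 7: R₀ = 0.48 × (0.67 × 42) = 0.48 × 28.1400 = 13.5072
Higher: delay to age 7 (13.5072).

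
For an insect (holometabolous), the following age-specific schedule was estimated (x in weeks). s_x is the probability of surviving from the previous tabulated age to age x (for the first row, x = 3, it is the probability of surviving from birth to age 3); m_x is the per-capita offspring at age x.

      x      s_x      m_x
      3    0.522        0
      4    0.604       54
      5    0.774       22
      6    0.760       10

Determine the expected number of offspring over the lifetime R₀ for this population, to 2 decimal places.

24.25

Survivorship from birth: l_x = s_3·s_4·…·s_x.
  l_3 = 0.52200
  l_4 = 0.31529
  l_5 = 0.24403
  l_6 = 0.18547
R₀ = Σ l_x m_x:
  age 3: 0.52200 × 0 = 0.0000
  age 4: 0.31529 × 54 = 17.0257
  age 5: 0.24403 × 22 = 5.3687
  age 6: 0.18547 × 10 = 1.8547
R₀ = 0.0000 + 17.0257 + 5.3687 + 1.8547 = 24.2490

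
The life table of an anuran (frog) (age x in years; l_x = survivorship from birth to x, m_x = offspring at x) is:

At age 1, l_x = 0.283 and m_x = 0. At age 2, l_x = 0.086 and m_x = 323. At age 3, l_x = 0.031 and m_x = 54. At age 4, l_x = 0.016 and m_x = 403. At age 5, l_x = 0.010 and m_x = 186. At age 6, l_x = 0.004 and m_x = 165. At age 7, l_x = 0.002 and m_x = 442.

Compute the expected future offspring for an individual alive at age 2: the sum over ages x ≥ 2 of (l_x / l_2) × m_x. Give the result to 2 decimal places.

457.02

l_2 = 0.086. Conditional survival from age 2 to x is l_x / l_2.
  x=2: (0.086/0.086) × 323 = 323.0000
  x=3: (0.031/0.086) × 54 = 19.4651
  x=4: (0.016/0.086) × 403 = 74.9767
  x=5: (0.010/0.086) × 186 = 21.6279
  x=6: (0.004/0.086) × 165 = 7.6744
  x=7: (0.002/0.086) × 442 = 10.2791
Sum = 323.0000 + 19.4651 + 74.9767 + 21.6279 + 7.6744 + 10.2791 = 457.0233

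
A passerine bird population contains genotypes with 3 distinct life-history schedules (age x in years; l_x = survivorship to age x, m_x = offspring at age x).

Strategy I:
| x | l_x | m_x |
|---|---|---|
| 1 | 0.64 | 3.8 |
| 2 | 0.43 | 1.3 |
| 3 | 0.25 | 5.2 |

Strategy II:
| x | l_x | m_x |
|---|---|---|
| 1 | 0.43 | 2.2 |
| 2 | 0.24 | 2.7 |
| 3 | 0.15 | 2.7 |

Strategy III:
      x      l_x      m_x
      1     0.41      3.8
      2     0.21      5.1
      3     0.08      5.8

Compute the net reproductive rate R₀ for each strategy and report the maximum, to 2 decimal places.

4.29

Strategy I: R₀ = 0.64×3.8 + 0.43×1.3 + 0.25×5.2 = 4.2910
Strategy II: R₀ = 0.43×2.2 + 0.24×2.7 + 0.15×2.7 = 1.9990
Strategy III: R₀ = 0.41×3.8 + 0.21×5.1 + 0.08×5.8 = 3.0930
Highest R₀: strategy I with 4.2910.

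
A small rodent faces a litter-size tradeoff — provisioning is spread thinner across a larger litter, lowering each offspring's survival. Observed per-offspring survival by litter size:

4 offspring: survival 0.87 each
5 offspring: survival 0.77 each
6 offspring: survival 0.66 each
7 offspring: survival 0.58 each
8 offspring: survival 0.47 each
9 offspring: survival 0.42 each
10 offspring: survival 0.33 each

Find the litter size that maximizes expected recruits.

7

Expected recruits = c × s(c):
  c=4: 4 × 0.87 = 3.480
  c=5: 5 × 0.77 = 3.850
  c=6: 6 × 0.66 = 3.960
  c=7: 7 × 0.58 = 4.060
  c=8: 8 × 0.47 = 3.760
  c=9: 9 × 0.42 = 3.780
  c=10: 10 × 0.33 = 3.300
Maximum at c = 7 (4.060 recruits).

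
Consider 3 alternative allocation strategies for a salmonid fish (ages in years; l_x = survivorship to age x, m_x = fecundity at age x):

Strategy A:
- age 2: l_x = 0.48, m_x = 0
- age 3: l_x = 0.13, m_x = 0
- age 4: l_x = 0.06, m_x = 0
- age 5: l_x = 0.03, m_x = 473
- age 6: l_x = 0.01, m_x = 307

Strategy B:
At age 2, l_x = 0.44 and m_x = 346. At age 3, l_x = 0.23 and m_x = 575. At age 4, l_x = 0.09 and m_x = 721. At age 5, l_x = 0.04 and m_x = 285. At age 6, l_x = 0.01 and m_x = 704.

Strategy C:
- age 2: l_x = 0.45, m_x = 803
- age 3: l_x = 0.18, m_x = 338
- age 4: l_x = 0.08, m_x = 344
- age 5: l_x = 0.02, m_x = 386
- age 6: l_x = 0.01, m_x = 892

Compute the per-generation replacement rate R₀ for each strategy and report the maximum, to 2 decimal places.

466.35

Strategy A: R₀ = 0.48×0 + 0.13×0 + 0.06×0 + 0.03×473 + 0.01×307 = 17.2600
Strategy B: R₀ = 0.44×346 + 0.23×575 + 0.09×721 + 0.04×285 + 0.01×704 = 367.8200
Strategy C: R₀ = 0.45×803 + 0.18×338 + 0.08×344 + 0.02×386 + 0.01×892 = 466.3500
Highest R₀: strategy C with 466.3500.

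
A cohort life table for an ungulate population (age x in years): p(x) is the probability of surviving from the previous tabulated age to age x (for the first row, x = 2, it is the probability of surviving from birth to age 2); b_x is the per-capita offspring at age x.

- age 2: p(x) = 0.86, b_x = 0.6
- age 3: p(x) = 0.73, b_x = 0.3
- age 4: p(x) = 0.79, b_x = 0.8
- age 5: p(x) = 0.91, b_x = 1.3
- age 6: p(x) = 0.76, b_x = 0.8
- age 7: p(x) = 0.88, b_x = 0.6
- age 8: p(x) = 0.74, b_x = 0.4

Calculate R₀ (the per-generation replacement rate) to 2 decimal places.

2.23

Survivorship from birth: l_x = p_2·p_3·…·p_x.
  l_2 = 0.86000
  l_3 = 0.62780
  l_4 = 0.49596
  l_5 = 0.45133
  l_6 = 0.34301
  l_7 = 0.30185
  l_8 = 0.22337
R₀ = Σ l_x b_x:
  age 2: 0.86000 × 0.6 = 0.5160
  age 3: 0.62780 × 0.3 = 0.1883
  age 4: 0.49596 × 0.8 = 0.3968
  age 5: 0.45133 × 1.3 = 0.5867
  age 6: 0.34301 × 0.8 = 0.2744
  age 7: 0.30185 × 0.6 = 0.1811
  age 8: 0.22337 × 0.4 = 0.0893
R₀ = 0.5160 + 0.1883 + 0.3968 + 0.5867 + 0.2744 + 0.1811 + 0.0893 = 2.2327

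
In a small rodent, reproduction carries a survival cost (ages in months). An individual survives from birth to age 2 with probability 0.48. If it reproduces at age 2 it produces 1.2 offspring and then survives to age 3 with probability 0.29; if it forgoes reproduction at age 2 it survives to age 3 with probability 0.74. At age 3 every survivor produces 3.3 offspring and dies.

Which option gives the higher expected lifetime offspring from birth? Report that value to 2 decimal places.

1.17

breed at age 2: R₀ = 0.48 × (1.2 + 0.29 × 3.3) = 0.48 × 2.1570 = 1.0354
delay to age 3: R₀ = 0.48 × (0.74 × 3.3) = 0.48 × 2.4420 = 1.1722
Higher: delay to age 3 (1.1722).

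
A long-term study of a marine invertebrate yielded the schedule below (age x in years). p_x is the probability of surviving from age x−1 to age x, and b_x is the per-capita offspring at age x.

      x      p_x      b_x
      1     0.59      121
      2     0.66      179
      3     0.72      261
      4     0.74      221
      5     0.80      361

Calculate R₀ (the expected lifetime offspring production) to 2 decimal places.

320.04

Survivorship from birth: l_x = p_1·p_2·…·p_x.
  l_1 = 0.59000
  l_2 = 0.38940
  l_3 = 0.28037
  l_4 = 0.20747
  l_5 = 0.16598
R₀ = Σ l_x b_x:
  age 1: 0.59000 × 121 = 71.3900
  age 2: 0.38940 × 179 = 69.7026
  age 3: 0.28037 × 261 = 73.1766
  age 4: 0.20747 × 221 = 45.8509
  age 5: 0.16598 × 361 = 59.9188
R₀ = 71.3900 + 69.7026 + 73.1766 + 45.8509 + 59.9188 = 320.0388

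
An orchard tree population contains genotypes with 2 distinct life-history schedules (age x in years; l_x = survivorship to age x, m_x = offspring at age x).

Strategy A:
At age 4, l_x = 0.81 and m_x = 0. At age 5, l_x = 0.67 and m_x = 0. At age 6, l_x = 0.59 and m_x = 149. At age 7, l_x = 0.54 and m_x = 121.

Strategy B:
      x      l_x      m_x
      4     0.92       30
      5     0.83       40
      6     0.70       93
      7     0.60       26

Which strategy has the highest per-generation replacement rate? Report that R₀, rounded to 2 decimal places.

153.25

Strategy A: R₀ = 0.81×0 + 0.67×0 + 0.59×149 + 0.54×121 = 153.2500
Strategy B: R₀ = 0.92×30 + 0.83×40 + 0.70×93 + 0.60×26 = 141.5000
Highest R₀: strategy A with 153.2500.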